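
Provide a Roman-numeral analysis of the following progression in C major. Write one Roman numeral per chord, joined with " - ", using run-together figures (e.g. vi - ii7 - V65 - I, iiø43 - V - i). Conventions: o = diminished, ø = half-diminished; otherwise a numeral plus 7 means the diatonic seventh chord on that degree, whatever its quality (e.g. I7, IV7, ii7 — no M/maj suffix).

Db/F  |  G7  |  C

Db/F: Db with this quality isn't in the key; a major triad on b2 is the Neapolitan sixth, bII6 (third, F, in the bass — hence the 6).
G7: root G is the dominant; dominant seventh chord there is V7.
C: root C is the tonic; major triad there is I.

bII6 - V7 - I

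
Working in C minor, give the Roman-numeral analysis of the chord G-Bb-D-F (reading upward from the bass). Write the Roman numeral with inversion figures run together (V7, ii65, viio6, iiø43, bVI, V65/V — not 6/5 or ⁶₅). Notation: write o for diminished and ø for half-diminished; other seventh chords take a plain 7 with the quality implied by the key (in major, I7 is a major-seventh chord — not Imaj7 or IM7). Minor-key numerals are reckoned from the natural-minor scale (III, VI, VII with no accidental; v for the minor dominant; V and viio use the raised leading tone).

v7

Stacked in thirds the chord is G-Bb-D-F: a minor seventh chord on G.
G is scale degree 5 in C minor, and a minor seventh chord on that degree is written v7.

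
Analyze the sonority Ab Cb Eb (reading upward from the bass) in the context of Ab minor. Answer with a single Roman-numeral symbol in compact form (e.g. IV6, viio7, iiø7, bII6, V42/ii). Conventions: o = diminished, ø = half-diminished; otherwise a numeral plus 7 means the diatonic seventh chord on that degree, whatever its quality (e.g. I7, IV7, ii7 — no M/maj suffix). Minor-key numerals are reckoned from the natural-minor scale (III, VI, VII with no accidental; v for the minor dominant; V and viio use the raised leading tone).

Stacked in thirds the chord is Ab-Cb-Eb: a minor triad on Ab.
In Ab minor, Ab is the tonic; the diatonic minor triad there is i.

i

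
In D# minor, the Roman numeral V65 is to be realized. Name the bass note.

C##

V in D# minor has root A#; the chord is A#-C##-E#-G#.
The figure 65 means first inversion — the third is in the bass.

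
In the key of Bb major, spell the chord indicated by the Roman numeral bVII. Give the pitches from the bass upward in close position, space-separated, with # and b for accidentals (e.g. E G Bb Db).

Ab C Eb

Scale degree 7 in Bb major is A; lowering it a half step gives Ab. bVII is a major triad on the lowered seventh degree (the subtonic), borrowed from the parallel minor.
So the chord is Ab-C-Eb, a major triad.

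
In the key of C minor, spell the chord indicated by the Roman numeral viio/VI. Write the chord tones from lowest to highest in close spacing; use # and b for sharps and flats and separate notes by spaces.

G Bb Db

The slash marks an applied leading-tone chord: viio of VI. In C minor, VI is Ab, so the leading tone to it is G, a half step below.
Building a diminished triad on G gives G-Bb-Db.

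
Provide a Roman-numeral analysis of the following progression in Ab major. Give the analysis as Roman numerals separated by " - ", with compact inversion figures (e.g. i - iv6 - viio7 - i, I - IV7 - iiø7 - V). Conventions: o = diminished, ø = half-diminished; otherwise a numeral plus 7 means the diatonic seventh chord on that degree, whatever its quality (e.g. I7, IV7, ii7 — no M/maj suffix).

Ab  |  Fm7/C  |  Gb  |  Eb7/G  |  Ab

Ab: major triad on Ab = scale degree 1 → I.
Fm7/C: root F is the submediant; minor seventh chord there is vi43.
Gb is non-diatonic — bVII, a mixture chord from Ab minor.
Eb7/G: dominant seventh chord on Eb = scale degree 5 → V65.
Ab: root Ab is the tonic; major triad there is I.

I - vi43 - bVII - V65 - I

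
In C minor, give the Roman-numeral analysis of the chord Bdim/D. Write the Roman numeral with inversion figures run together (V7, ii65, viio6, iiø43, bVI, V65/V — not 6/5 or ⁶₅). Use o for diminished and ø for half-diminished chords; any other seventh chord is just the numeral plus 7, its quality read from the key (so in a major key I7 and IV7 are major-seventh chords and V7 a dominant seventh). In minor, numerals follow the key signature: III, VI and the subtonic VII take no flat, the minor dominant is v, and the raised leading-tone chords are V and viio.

Stacked in thirds the chord is B-D-F: a diminished triad on B.
In C minor, B is the leading tone; the diatonic diminished triad there is viio.
With D in the bass the chord is in first inversion, so the figured bass is 6.

viio6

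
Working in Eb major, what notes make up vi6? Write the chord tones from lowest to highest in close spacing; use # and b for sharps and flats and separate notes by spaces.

Eb G C

In Eb major, the submediant is C, and the diatonic chord built there is a minor triad.
Stacking thirds from C gives C-Eb-G.
The figured bass 6 indicates first inversion, placing the third (Eb) in the bass: Eb-G-C.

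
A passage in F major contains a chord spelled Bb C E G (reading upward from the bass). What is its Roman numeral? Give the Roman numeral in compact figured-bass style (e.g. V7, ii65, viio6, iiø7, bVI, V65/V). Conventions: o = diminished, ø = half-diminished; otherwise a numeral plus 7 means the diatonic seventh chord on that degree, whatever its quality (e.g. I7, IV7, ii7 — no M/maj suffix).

Stacked in thirds the chord is C-E-G-Bb: a dominant seventh chord on C.
C is scale degree 5 in F major, and a dominant seventh chord on that degree is written V7.
With Bb in the bass the chord is in third inversion, so the figured bass is 42.

V42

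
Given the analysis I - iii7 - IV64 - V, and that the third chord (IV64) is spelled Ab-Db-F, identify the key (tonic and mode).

The chord Db/Ab is a major triad rooted on Db; its label is IV64.
IV64 on Db implies Db is the subdominant; that puts the tonic at Ab, and the uppercase numeral fits major mode.

Ab major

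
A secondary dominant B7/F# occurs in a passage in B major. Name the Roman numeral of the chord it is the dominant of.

The chord is a dominant seventh chord on B.
A dominant resolves down a perfect fifth: B → E. In B major, E is scale degree 4, i.e. IV.

IV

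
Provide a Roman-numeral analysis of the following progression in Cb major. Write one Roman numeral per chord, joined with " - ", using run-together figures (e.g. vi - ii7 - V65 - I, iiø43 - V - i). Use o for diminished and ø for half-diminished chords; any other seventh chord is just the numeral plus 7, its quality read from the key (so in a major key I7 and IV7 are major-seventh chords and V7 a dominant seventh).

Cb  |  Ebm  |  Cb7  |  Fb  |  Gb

I - iii - V7/IV - IV - V

Cb: root Cb is the tonic; major triad there is I.
Ebm: root Eb is the mediant; minor triad there is iii.
Cb7: a dominant seventh chord on Cb, the applied dominant of IV → V7/IV.
Fb has root Fb, degree 4 in Cb major, so IV.
Gb has root Gb, degree 5 in Cb major, so V.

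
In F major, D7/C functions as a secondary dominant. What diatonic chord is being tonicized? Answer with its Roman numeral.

ii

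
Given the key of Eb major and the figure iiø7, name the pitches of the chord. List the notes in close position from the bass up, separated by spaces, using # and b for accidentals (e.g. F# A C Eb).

F Ab Cb Eb

iiø7 is the half-diminished supertonic seventh, borrowed from the parallel minor. In Eb major that root is F.
So the chord is F-Ab-Cb-Eb, a half-diminished seventh chord.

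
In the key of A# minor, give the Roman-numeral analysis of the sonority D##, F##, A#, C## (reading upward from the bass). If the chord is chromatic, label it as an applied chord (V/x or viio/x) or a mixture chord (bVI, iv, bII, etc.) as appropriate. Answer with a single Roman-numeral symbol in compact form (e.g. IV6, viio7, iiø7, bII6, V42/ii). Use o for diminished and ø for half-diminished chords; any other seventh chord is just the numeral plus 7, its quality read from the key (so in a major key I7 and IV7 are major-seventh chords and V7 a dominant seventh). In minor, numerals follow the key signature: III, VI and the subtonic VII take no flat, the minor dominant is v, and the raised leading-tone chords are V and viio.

Stacked in thirds the chord is D##-F##-A#-C##: a half-diminished seventh chord on D##.
D## sits a half step below E# (V in A# minor); a diminished chord there is the applied leading-tone chord of V.

viiø7/V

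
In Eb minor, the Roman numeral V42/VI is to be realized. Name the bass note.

Fb

The applied chord V42/VI is rooted on Gb: Gb-Bb-Db-Fb.
The figure 42 means third inversion — the seventh is in the bass.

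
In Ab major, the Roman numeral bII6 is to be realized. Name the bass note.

Db

bII in Ab major has root Bbb; the chord is Bbb-Db-Fb.
The figure 6 means first inversion — the third is in the bass.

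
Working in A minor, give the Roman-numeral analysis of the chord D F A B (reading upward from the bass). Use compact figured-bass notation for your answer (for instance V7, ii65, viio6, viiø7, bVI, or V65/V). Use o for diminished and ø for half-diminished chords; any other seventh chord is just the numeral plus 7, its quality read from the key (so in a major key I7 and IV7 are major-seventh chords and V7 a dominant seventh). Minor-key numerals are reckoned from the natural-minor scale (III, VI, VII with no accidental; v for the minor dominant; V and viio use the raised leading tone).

iiø65

Stacked in thirds the chord is B-D-F-A: a half-diminished seventh chord on B.
In A minor, B is the supertonic; the diatonic half-diminished seventh chord there is iiø7.
With D in the bass the chord is in first inversion, so the figured bass is 65.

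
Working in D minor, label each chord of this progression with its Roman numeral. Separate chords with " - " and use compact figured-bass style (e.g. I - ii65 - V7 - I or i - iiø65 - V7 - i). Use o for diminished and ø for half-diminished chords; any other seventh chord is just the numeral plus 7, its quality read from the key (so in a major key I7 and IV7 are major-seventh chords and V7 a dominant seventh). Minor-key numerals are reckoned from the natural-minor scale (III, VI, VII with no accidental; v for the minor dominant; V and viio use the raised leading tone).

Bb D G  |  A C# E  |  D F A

iv6 - V - i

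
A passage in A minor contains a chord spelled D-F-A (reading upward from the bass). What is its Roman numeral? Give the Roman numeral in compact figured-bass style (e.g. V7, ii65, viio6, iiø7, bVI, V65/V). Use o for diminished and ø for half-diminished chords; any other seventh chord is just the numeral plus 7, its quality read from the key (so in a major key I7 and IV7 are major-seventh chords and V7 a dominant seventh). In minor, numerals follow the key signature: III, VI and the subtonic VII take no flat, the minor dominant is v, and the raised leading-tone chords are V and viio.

The pitches D-F-A form a minor triad rooted on D.
D is scale degree 4 in A minor, and a minor triad on that degree is written iv.

iv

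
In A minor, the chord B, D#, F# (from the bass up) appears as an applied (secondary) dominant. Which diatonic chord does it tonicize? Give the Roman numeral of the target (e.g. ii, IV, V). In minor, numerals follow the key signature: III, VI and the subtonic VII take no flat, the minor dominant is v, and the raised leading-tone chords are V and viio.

V

The chord is a major triad on B.
A dominant resolves down a perfect fifth: B → E. In A minor, E is scale degree 5, i.e. V.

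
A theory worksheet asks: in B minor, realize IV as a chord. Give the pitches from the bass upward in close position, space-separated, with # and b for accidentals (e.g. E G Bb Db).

E G# B

IV is the major subdominant, borrowed from the parallel major. In B minor that root is E.
So the chord is E-G#-B.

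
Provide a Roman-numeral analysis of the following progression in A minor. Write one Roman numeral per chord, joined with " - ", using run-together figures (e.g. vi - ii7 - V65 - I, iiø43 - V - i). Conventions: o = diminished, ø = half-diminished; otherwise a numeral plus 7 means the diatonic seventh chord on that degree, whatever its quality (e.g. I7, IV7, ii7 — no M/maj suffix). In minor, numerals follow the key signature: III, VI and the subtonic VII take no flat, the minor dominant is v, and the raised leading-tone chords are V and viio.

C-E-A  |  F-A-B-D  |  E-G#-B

i6 - iiø43 - V

C-E-A has root A, degree 1 in A minor, so i6.
F-A-B-D: half-diminished seventh chord on B = scale degree 2 → iiø43.
E-G#-B: root E is the dominant; major triad there is V.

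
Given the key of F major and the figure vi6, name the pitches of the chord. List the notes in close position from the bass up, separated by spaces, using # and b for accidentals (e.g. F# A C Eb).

In F major, the submediant is D, and the diatonic chord built there is a minor triad.
Stacking thirds from D gives D-F-A.
The figured bass 6 indicates first inversion, placing the third (F) in the bass: F-A-D.

F A D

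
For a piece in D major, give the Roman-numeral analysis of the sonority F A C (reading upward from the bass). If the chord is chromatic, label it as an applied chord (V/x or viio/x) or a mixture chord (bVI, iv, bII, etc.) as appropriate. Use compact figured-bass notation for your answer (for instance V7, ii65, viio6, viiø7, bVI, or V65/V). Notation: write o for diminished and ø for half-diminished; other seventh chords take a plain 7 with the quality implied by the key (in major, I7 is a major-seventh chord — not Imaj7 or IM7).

bIII

Stacked in thirds the chord is F-A-C: a major triad on F.
F is the lowered third degree of D major (diatonic 3 would be F#). This is a major triad on the lowered third degree, borrowed from the parallel minor.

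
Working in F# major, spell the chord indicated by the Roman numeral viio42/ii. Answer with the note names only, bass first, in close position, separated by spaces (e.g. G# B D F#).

E F## A# C#

viio42/ii is a secondary leading-tone chord. The target ii is G# in F# major; the applied chord is rooted a semitone below, on F##.
Building a fully diminished seventh chord on F## gives F##-A#-C#-E.
With the 42 figure the chord is in third inversion; from the bass E upward in close position it reads E-F##-A#-C#.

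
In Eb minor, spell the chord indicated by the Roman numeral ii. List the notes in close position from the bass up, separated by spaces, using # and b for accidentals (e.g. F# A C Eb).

ii is the minor supertonic, borrowed from the parallel major (the Dorian ii). In Eb minor that root is F.
So the chord is F-Ab-C.

F Ab C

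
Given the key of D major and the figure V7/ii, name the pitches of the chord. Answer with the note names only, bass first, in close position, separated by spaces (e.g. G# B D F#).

B D# F# A

The slash means an applied dominant: we want the dominant of ii. In D major, ii is E minor, and its dominant is built on B.
Building a dominant seventh chord on B gives B-D#-F#-A.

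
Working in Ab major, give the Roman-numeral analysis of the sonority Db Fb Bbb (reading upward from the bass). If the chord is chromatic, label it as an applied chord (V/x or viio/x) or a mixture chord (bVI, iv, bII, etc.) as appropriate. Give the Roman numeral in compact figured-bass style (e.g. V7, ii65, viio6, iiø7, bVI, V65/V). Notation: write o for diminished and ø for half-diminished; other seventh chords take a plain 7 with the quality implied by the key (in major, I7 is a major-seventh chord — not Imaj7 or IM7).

The pitches Bbb-Db-Fb form a major triad rooted on Bbb.
Bbb is the lowered second degree of Ab major (diatonic 2 would be Bb). This is the Neapolitan sixth — a major triad on the lowered second degree, here in its customary first inversion.
With Db in the bass the chord is in first inversion, so the figured bass is 6.

bII6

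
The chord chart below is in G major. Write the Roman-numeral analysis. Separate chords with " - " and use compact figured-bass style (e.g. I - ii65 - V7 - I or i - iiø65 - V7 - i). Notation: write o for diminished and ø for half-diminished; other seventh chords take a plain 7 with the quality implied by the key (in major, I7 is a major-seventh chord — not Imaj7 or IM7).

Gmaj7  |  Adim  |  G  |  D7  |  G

I7 - iio - I - V7 - I

Gmaj7: major seventh chord on G = scale degree 1 → I7.
Adim is non-diatonic — iio, a mixture chord from G minor.
G: root G is the tonic; major triad there is I.
D7 has root D, degree 5 in G major, so V7.
G: major triad on G = scale degree 1 → I.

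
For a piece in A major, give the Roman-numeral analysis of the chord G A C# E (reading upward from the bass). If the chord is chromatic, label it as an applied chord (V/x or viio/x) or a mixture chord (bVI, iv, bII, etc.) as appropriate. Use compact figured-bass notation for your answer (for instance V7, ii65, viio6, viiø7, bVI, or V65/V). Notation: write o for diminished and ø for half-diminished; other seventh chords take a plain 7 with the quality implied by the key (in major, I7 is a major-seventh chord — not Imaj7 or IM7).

V42/IV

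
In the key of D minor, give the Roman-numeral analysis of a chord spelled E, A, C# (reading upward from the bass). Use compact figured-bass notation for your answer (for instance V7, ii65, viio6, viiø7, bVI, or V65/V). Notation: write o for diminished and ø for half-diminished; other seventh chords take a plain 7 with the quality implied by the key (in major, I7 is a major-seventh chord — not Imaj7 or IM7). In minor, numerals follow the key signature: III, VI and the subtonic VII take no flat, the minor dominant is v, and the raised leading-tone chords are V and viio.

The pitches A-C#-E form a major triad rooted on A.
A is scale degree 5 in D minor, and a major triad on that degree is written V.
With E in the bass the chord is in second inversion, so the figured bass is 64.

V64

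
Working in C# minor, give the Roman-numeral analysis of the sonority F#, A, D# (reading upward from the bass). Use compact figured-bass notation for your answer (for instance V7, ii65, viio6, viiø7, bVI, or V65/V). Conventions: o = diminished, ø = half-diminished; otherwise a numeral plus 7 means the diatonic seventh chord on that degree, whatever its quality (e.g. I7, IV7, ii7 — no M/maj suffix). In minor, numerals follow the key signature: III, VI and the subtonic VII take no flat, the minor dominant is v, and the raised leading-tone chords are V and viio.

iio6

Stacked in thirds the chord is D#-F#-A: a diminished triad on D#.
D# is scale degree 2 in C# minor, and a diminished triad on that degree is written iio.
With F# in the bass the chord is in first inversion, so the figured bass is 6.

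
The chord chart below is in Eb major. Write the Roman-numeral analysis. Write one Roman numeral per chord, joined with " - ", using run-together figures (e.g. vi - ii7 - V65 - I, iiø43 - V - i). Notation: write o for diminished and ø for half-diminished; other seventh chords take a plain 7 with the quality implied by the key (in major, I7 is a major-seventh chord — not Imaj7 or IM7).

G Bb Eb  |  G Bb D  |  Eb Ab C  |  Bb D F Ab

I6 - iii - IV64 - V7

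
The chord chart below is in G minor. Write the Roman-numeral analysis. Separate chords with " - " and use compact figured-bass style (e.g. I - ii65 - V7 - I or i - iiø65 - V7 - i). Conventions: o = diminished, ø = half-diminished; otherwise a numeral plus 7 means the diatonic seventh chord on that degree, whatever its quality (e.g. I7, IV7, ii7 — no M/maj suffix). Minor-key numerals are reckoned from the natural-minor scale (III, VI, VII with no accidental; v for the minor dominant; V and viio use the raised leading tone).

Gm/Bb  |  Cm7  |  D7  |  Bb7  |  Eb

i6 - iv7 - V7 - V7/VI - VI

Gm/Bb: minor triad on G = scale degree 1 → i6.
Cm7: minor seventh chord on C = scale degree 4 → iv7.
D7: dominant seventh chord on D = scale degree 5 → V7.
Bb7 is the secondary dominant of VI (dominant seventh chord on Bb): V7/VI.
Eb has root Eb, degree 6 in G minor, so VI.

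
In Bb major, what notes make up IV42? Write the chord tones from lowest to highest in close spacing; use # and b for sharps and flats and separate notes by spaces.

The numeral's case and figure indicate a major seventh chord. In Bb major its root, scale degree 4, is Eb.
Stacking thirds from Eb gives Eb-G-Bb-D.
With the 42 figure the chord is in third inversion; from the bass D upward in close position it reads D-Eb-G-Bb.

D Eb G Bb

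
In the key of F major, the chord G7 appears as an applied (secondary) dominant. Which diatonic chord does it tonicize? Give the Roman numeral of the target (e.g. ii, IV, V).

V

The chord is a dominant seventh chord on G.
A dominant resolves down a perfect fifth: G → C. In F major, C is scale degree 5, i.e. V.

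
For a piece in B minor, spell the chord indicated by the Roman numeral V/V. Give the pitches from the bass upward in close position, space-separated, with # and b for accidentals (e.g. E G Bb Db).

V/V is a secondary dominant — the dominant triad of V. V in B minor is F#, so the applied chord's root is C#, a perfect fifth above.
Building a major triad on C# gives C#-E#-G#.

C# E# G#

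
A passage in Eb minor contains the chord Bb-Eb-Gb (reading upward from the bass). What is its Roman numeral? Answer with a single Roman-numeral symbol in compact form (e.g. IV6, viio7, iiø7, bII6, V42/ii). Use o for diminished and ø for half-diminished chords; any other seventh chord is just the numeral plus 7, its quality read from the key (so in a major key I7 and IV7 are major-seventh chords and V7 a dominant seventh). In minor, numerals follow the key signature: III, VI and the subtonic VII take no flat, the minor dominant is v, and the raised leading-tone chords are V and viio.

Stacked in thirds the chord is Eb-Gb-Bb: a minor triad on Eb.
Eb is scale degree 1 in Eb minor, and a minor triad on that degree is written i.
With Bb in the bass the chord is in second inversion, so the figured bass is 64.

i64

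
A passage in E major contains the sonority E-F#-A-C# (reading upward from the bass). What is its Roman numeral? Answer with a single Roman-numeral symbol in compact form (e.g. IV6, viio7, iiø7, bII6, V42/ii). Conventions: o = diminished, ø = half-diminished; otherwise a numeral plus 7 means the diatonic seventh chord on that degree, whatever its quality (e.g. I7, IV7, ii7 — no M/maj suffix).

Stacked in thirds the chord is F#-A-C#-E: a minor seventh chord on F#.
F# is scale degree 2 in E major, and a minor seventh chord on that degree is written ii7.
With E in the bass the chord is in third inversion, so the figured bass is 42.

ii42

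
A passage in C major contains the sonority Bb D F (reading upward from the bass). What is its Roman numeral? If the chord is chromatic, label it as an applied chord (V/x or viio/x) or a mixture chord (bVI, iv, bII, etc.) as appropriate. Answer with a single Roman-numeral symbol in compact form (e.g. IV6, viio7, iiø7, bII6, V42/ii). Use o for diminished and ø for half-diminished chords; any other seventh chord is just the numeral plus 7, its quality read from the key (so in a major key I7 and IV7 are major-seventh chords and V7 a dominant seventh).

The pitches Bb-D-F form a major triad rooted on Bb.
Bb is the lowered seventh degree of C major (diatonic 7 would be B). This is a major triad on the lowered seventh degree (the subtonic), borrowed from the parallel minor.

bVII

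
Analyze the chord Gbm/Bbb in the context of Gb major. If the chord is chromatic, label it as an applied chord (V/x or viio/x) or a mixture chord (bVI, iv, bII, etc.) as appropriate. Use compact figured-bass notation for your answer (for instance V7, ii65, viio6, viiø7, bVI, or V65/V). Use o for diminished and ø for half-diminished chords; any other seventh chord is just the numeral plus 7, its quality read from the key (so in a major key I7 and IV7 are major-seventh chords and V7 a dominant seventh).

Stacked in thirds the chord is Gb-Bbb-Db: a minor triad on Gb.
Gb is the first degree of Gb major. This is the minor tonic, borrowed from the parallel minor.
With Bbb in the bass the chord is in first inversion, so the figured bass is 6.

i6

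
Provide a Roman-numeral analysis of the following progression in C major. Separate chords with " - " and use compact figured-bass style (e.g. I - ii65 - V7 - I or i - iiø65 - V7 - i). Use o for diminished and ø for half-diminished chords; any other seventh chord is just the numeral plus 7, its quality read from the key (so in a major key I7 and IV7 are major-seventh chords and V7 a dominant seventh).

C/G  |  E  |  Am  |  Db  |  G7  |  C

I64 - V/vi - vi - bII - V7 - I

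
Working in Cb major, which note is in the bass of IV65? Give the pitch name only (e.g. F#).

Ab

IV in Cb major has root Fb; the chord is Fb-Ab-Cb-Eb.
The figure 65 means first inversion — the third is in the bass.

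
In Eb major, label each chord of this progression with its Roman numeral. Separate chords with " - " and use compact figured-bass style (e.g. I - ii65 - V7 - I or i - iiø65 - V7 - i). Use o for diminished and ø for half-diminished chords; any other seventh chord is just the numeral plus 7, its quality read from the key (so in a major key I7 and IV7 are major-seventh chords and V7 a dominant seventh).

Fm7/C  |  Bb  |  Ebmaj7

Fm7/C has root F, degree 2 in Eb major, so ii43.
Bb: root Bb is the dominant; major triad there is V.
Ebmaj7: major seventh chord on Eb = scale degree 1 → I7.

ii43 - V - I7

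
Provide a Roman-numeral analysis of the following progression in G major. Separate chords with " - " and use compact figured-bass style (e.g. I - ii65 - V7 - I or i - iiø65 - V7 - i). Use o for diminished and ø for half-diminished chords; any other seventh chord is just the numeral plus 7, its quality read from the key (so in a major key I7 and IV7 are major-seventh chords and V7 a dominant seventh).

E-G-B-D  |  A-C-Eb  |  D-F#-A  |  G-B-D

vi7 - iio - V - I

E-G-B-D: root E is the submediant; minor seventh chord there is vi7.
A-C-Eb: diminished triad on A — chromatic; iio (borrowed from the parallel minor).
D-F#-A: root D is the dominant; major triad there is V.
G-B-D: root G is the tonic; major triad there is I.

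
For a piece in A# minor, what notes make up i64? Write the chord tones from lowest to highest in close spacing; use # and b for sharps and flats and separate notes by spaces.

In A# minor, scale degree 1 is A#, and the diatonic chord built there is a minor triad.
That chord is spelled A#-C#-E#.
The figured bass 64 indicates second inversion, placing the fifth (E#) in the bass: E#-A#-C#.

E# A# C#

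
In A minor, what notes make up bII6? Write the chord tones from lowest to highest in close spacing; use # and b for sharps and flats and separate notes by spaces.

Scale degree 2 in A minor is B; lowering it a half step gives Bb. bII6 is the Neapolitan sixth — a major triad on the lowered second degree, here in its customary first inversion.
So the chord is Bb-D-F.
The figured bass 6 indicates first inversion, placing the third (D) in the bass: D-F-Bb.

D F Bb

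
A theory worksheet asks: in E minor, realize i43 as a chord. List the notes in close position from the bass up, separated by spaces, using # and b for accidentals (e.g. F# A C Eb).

B D E G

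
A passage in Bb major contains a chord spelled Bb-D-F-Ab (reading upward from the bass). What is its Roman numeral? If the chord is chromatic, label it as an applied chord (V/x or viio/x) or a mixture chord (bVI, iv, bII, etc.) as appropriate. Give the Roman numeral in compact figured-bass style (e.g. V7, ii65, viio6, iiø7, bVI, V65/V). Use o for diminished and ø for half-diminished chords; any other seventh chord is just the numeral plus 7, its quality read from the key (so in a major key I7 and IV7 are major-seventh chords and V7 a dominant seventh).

V7/IV

The pitches Bb-D-F-Ab form a dominant seventh chord rooted on Bb.
Bb is not a diatonic chord root with this quality in Bb major, but it lies a perfect fifth above Eb (IV), so the chord functions as an applied dominant of IV.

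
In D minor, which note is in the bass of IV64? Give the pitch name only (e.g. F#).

IV in D minor has root G; the chord is G-B-D.
The figure 64 means second inversion — the fifth is in the bass.

D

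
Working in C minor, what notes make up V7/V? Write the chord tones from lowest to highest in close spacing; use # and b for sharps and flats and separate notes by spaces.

The slash means an applied dominant: we want the dominant of V. In C minor, V is G major, and its dominant is built on D.
Building a dominant seventh chord on D gives D-F#-A-C.

D F# A C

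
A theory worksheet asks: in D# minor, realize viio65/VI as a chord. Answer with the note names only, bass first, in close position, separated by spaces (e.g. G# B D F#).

C# E G A#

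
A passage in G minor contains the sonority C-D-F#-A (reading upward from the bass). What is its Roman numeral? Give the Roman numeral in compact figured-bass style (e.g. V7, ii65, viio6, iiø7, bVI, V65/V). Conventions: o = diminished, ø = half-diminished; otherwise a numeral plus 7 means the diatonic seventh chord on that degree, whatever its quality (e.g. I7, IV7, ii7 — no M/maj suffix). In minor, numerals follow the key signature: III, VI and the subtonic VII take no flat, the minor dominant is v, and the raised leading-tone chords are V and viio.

V42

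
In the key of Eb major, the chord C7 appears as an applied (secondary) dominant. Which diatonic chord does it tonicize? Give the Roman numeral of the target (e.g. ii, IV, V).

The chord is a dominant seventh chord on C.
A dominant resolves down a perfect fifth: C → F. In Eb major, F is scale degree 2, i.e. ii.

ii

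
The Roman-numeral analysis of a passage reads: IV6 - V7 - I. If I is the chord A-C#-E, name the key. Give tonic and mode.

A major

The anchor chord is a major triad on A, labeled I.
If A is scale degree 1 and the mode makes that degree carry a major triad, the tonic is A and the mode is major.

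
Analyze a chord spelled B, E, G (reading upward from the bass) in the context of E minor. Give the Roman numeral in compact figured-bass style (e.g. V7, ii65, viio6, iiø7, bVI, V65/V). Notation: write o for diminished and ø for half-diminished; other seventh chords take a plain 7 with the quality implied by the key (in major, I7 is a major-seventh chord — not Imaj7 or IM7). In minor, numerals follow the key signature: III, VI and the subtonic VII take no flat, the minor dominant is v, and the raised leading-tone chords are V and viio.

The pitches E-G-B form a minor triad rooted on E.
In E minor, E is the tonic; the diatonic minor triad there is i.
With B in the bass the chord is in second inversion, so the figured bass is 64.

i64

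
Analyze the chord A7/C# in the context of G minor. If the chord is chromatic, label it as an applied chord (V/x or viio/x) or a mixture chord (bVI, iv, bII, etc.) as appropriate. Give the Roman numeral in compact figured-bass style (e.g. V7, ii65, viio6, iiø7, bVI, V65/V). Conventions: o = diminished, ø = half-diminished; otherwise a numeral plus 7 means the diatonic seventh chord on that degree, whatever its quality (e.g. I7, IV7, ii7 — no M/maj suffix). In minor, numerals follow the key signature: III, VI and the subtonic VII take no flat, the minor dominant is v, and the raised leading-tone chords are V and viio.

V65/V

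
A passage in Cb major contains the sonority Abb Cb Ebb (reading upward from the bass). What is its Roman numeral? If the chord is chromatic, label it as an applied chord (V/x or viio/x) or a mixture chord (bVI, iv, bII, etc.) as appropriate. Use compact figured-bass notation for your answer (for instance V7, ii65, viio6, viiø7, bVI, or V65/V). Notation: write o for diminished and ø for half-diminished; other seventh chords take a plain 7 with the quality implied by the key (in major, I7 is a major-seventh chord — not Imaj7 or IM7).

bVI

Stacked in thirds the chord is Abb-Cb-Ebb: a major triad on Abb.
Abb is the lowered sixth degree of Cb major (diatonic 6 would be Ab). This is a major triad on the lowered sixth degree, borrowed from the parallel minor.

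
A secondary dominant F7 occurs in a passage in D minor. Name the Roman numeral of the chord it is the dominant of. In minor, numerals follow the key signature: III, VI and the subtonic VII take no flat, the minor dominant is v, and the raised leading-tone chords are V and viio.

VI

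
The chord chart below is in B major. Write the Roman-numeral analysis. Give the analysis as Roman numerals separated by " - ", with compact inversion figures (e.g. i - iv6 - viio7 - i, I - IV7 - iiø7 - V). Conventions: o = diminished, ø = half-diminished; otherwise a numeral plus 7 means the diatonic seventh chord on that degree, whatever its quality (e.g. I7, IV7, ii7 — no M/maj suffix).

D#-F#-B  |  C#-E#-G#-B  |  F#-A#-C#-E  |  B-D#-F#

I6 - V7/V - V7 - I

D#-F#-B: major triad on B = scale degree 1 → I6.
C#-E#-G#-B: chromatic; C# is V of V, so V7/V.
F#-A#-C#-E: dominant seventh chord on F# = scale degree 5 → V7.
B-D#-F# has root B, degree 1 in B major, so I.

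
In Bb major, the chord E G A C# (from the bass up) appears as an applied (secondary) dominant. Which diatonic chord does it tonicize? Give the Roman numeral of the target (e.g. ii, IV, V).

The chord is a dominant seventh chord on A.
A dominant resolves down a perfect fifth: A → D. In Bb major, D is scale degree 3, i.e. iii.

iii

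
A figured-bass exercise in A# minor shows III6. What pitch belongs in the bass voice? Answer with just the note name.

E#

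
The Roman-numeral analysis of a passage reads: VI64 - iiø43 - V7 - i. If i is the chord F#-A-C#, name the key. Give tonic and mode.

The anchor chord is a minor triad on F#, labeled i.
If F# is scale degree 1 and the mode makes that degree carry a minor triad, the tonic is F# and the mode is minor.

F# minor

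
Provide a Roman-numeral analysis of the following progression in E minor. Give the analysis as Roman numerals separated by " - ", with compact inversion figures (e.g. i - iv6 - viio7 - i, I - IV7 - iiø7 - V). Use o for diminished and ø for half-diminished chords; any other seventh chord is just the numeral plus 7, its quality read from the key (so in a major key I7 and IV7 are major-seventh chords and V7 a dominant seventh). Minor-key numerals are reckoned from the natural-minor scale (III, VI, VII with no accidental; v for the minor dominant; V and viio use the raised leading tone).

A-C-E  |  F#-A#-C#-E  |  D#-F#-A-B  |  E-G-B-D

A-C-E: minor triad on A = scale degree 4 → iv.
F#-A#-C#-E is the secondary dominant of V (dominant seventh chord on F#): V7/V.
D#-F#-A-B: dominant seventh chord on B = scale degree 5 → V65.
E-G-B-D: minor seventh chord on E = scale degree 1 → i7.

iv - V7/V - V65 - i7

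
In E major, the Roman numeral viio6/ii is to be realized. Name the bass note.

The applied chord viio6/ii is rooted on E#: E#-G#-B.
The figure 6 means first inversion — the third is in the bass.

G#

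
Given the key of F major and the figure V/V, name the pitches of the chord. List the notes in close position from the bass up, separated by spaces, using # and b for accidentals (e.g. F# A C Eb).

G B D

The slash means an applied dominant: we want the dominant of V. In F major, V is C major, and its dominant is built on G.
Building a major triad on G gives G-B-D.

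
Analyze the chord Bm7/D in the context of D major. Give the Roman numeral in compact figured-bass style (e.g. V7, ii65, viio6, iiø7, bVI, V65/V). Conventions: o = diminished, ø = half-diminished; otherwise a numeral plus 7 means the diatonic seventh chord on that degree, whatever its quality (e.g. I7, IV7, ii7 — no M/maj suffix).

The pitches B-D-F#-A form a minor seventh chord rooted on B.
In D major, B is the submediant; the diatonic minor seventh chord there is vi7.
With D in the bass the chord is in first inversion, so the figured bass is 65.

vi65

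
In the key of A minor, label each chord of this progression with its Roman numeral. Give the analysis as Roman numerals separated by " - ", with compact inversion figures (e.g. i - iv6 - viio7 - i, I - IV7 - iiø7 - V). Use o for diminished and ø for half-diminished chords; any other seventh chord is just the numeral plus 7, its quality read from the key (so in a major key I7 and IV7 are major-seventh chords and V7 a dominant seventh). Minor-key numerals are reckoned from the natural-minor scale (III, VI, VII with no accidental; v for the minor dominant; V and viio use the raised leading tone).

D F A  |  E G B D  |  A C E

D-F-A: minor triad on D = scale degree 4 → iv.
E-G-B-D: minor seventh chord on E = scale degree 5 → v7.
A-C-E: root A is the tonic; minor triad there is i.

iv - v7 - i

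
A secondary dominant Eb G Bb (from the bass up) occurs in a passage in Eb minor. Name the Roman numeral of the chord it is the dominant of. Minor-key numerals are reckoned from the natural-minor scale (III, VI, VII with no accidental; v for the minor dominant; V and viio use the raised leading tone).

The chord is a major triad on Eb.
A dominant resolves down a perfect fifth: Eb → Ab. In Eb minor, Ab is scale degree 4, i.e. iv.

iv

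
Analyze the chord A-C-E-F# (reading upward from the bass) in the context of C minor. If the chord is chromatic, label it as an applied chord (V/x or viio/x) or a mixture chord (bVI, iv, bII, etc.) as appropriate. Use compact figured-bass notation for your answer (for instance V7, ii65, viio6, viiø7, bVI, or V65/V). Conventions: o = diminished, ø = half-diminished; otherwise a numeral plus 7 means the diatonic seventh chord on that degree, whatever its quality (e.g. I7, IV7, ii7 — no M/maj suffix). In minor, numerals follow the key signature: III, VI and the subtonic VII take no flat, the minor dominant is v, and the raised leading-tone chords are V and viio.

viiø65/V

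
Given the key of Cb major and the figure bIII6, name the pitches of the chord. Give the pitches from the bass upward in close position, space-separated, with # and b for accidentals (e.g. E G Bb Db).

Gb Bbb Ebb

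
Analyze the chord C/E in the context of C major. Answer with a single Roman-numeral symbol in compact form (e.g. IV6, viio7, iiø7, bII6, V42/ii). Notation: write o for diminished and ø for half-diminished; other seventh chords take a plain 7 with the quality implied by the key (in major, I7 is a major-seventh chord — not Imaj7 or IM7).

I6

The pitches C-E-G form a major triad rooted on C.
In C major, C is the tonic; the diatonic major triad there is I.
With E in the bass the chord is in first inversion, so the figured bass is 6.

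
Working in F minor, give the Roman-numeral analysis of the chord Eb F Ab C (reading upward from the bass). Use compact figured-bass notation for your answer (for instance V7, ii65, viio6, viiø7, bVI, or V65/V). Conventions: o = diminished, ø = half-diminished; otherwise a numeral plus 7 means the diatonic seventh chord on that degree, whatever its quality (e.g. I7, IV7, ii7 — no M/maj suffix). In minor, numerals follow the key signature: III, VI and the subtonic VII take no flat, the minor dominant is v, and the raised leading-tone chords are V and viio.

The pitches F-Ab-C-Eb form a minor seventh chord rooted on F.
F is scale degree 1 in F minor, and a minor seventh chord on that degree is written i7.
With Eb in the bass the chord is in third inversion, so the figured bass is 42.

i42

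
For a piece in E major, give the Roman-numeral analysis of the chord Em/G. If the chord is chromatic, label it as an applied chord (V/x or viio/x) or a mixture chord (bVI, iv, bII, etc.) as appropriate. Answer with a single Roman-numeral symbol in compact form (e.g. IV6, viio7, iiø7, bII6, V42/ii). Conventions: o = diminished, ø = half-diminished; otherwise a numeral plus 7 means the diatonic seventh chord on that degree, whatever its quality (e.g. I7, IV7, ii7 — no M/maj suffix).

i6

Stacked in thirds the chord is E-G-B: a minor triad on E.
E is the first degree of E major. This is the minor tonic, borrowed from the parallel minor.
With G in the bass the chord is in first inversion, so the figured bass is 6.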